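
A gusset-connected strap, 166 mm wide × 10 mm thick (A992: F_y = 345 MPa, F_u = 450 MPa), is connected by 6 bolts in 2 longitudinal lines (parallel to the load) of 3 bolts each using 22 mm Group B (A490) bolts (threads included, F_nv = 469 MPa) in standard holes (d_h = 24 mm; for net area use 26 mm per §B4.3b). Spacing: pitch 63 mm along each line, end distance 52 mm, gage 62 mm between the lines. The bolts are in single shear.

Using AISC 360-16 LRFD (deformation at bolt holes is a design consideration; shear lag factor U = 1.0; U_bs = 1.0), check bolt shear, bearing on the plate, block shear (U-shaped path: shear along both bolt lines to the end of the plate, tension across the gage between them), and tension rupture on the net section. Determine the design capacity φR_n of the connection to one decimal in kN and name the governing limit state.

Bolt shear: A_b = π(22)²/4 = 380.13 mm². φR_n = 0.75 × 469 × 380.13 × 6 × 1 = 802.3 kN.
Bearing (10 mm plate, F_u = 450 MPa): end bolts L_c = 52 − 24/2 = 40, R_n = min(1.2×40×10×450, 2.4×22×10×450) = 216 kN/bolt; interior L_c = 63 − 24 = 39, R_n = 210.6 kN/bolt. φR_n = 0.75 × (2×216 + 4×210.6) = 955.8 kN.
Block shear: shear path 2×[52+2×63] = 2×178 mm, A_gv = 3560, A_nv = 2×(178 − 2.5×26)×10 = 2260 mm²; tension across gage: (62 − 1×26)×10 = 360 mm². R_n = min(0.6×450×2260, 0.6×345×3560) + 1.0×450×360 = min(610.2, 736.92) + 162 = 772.2 kN. φR_n = 0.75 × 772.2 = 579.2 kN.
Tension rupture (net): A_n = (166 − 2×26)×10 = 1140 mm² (U = 1.0, A_e = A_n). φR_n = 0.75 × 450 × 1140 = 384.8 kN.
Governing: min(802.3, 955.8, 579.2, 384.8) = 384.8 kN → net-section rupture.

384.8 kN (net-section rupture governs)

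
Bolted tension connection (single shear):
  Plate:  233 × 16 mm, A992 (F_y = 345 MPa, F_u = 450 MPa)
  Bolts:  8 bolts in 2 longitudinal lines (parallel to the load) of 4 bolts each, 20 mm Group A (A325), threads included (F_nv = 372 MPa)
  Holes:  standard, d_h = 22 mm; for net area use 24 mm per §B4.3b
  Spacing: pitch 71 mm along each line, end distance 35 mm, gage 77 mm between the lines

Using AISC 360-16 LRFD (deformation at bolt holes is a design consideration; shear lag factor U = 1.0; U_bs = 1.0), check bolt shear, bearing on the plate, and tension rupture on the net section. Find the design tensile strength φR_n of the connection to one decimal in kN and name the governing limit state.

Bolt shear: A_b = π(20)²/4 = 314.16 mm². φR_n = 0.75 × 372 × 314.16 × 8 × 1 = 701.2 kN.
Bearing (16 mm plate, F_u = 450 MPa): end bolts L_c = 35 − 22/2 = 24, R_n = min(1.2×24×16×450, 2.4×20×16×450) = 207.36 kN/bolt; interior L_c = 71 − 22 = 49, R_n = 345.6 kN/bolt. φR_n = 0.75 × (2×207.36 + 6×345.6) = 1866.2 kN.
Tension rupture (net): A_n = (233 − 2×24)×16 = 2960 mm² (U = 1.0, A_e = A_n). φR_n = 0.75 × 450 × 2960 = 999.0 kN.
Governing: min(701.2, 1866.2, 999.0) = 701.2 kN → bolt shear.

701.2 kN (bolt shear governs)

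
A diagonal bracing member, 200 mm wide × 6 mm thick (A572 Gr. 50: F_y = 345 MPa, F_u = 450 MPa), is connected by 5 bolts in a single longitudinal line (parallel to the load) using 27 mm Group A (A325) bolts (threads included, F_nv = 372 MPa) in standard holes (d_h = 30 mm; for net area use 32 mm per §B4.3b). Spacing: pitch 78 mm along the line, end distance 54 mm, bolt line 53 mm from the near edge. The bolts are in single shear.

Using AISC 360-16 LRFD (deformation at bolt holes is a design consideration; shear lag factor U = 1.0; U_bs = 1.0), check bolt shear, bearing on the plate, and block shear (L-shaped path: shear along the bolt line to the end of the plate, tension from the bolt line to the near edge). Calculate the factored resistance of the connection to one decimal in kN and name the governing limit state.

Bolt shear: A_b = π(27)²/4 = 572.56 mm². φR_n = 0.75 × 372 × 572.56 × 5 × 1 = 798.7 kN.
Bearing (6 mm plate, F_u = 450 MPa): end bolts L_c = 54 − 30/2 = 39, R_n = min(1.2×39×6×450, 2.4×27×6×450) = 126.36 kN/bolt; interior L_c = 78 − 30 = 48, R_n = 155.52 kN/bolt. φR_n = 0.75 × (1×126.36 + 4×155.52) = 561.3 kN.
Block shear: shear path 1×[54+4×78] = 1×366 mm, A_gv = 2196, A_nv = 1×(366 − 4.5×32)×6 = 1332 mm²; tension to near edge: (53 − 0.5×32)×6 = 222 mm². R_n = min(0.6×450×1332, 0.6×345×2196) + 1.0×450×222 = min(359.64, 454.57) + 99.9 = 459.54 kN. φR_n = 0.75 × 459.54 = 344.7 kN.
Governing: min(798.7, 561.3, 344.7) = 344.7 kN → block shear.

344.7 kN (block shear governs)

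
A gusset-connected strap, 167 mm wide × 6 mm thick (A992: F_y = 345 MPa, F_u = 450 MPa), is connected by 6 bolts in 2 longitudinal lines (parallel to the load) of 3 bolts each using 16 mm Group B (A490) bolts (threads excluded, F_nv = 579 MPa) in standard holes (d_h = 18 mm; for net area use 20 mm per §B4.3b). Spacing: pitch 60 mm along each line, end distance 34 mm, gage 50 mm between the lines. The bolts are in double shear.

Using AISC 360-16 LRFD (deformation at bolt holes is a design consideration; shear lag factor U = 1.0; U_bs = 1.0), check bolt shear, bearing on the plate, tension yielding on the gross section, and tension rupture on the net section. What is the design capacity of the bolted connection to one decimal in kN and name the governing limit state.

257.2 kN (net-section rupture governs)

Bolt shear: A_b = π(16)²/4 = 201.06 mm². φR_n = 0.75 × 579 × 201.06 × 6 × 2 = 1047.7 kN.
Bearing (6 mm plate, F_u = 450 MPa): end bolts L_c = 34 − 18/2 = 25, R_n = min(1.2×25×6×450, 2.4×16×6×450) = 81 kN/bolt; interior L_c = 60 − 18 = 42, R_n = 103.68 kN/bolt. φR_n = 0.75 × (2×81 + 4×103.68) = 432.5 kN.
Tension yield (gross): A_g = 167×6 = 1002 mm². φR_n = 0.90 × 345 × 1002 = 311.1 kN.
Tension rupture (net): A_n = (167 − 2×20)×6 = 762 mm² (U = 1.0, A_e = A_n). φR_n = 0.75 × 450 × 762 = 257.2 kN.
Governing: min(1047.7, 432.5, 311.1, 257.2) = 257.2 kN → net-section rupture.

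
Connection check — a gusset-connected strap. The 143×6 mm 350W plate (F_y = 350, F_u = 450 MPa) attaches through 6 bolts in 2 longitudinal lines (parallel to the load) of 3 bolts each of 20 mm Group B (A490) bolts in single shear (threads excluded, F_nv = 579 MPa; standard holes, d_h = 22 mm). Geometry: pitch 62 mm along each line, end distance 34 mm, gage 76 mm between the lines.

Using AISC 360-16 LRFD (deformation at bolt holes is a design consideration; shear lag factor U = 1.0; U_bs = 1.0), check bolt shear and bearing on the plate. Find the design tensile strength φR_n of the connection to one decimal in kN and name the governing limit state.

500.6 kN (bearing governs)

Bolt shear: A_b = π(20)²/4 = 314.16 mm². φR_n = 0.75 × 579 × 314.16 × 6 × 1 = 818.5 kN.
Bearing (6 mm plate, F_u = 450 MPa): end bolts L_c = 34 − 22/2 = 23, R_n = min(1.2×23×6×450, 2.4×20×6×450) = 74.52 kN/bolt; interior L_c = 62 − 22 = 40, R_n = 129.6 kN/bolt. φR_n = 0.75 × (2×74.52 + 4×129.6) = 500.6 kN.
Governing: min(818.5, 500.6) = 500.6 kN → bearing.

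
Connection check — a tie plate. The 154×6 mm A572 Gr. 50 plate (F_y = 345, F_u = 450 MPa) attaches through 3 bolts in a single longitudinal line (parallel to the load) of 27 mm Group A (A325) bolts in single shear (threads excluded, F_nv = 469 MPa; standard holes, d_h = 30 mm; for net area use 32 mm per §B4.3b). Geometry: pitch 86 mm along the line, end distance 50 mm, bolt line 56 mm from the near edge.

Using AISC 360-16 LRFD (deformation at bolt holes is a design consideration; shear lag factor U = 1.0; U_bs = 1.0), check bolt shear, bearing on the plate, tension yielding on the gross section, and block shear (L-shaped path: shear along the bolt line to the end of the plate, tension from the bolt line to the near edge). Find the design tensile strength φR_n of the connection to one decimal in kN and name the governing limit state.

253.5 kN (block shear governs)

Bolt shear: A_b = π(27)²/4 = 572.56 mm². φR_n = 0.75 × 469 × 572.56 × 3 × 1 = 604.2 kN.
Bearing (6 mm plate, F_u = 450 MPa): end bolts L_c = 50 − 30/2 = 35, R_n = min(1.2×35×6×450, 2.4×27×6×450) = 113.4 kN/bolt; interior L_c = 86 − 30 = 56, R_n = 174.96 kN/bolt. φR_n = 0.75 × (1×113.4 + 2×174.96) = 347.5 kN.
Tension yield (gross): A_g = 154×6 = 924 mm². φR_n = 0.90 × 345 × 924 = 286.9 kN.
Block shear: shear path 1×[50+2×86] = 1×222 mm, A_gv = 1332, A_nv = 1×(222 − 2.5×32)×6 = 852 mm²; tension to near edge: (56 − 0.5×32)×6 = 240 mm². R_n = min(0.6×450×852, 0.6×345×1332) + 1.0×450×240 = min(230.04, 275.72) + 108 = 338.04 kN. φR_n = 0.75 × 338.04 = 253.5 kN.
Governing: min(604.2, 347.5, 286.9, 253.5) = 253.5 kN → block shear.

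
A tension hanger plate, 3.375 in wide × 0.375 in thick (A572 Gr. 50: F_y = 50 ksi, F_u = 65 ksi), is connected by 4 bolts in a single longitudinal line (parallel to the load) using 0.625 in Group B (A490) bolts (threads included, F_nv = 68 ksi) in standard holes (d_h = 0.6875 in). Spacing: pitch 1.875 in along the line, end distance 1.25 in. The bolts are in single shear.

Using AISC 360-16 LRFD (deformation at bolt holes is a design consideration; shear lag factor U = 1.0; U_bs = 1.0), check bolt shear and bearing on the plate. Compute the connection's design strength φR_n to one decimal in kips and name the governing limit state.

Bolt shear: A_b = π(0.625)²/4 = 0.3068 in². φR_n = 0.75 × 68 × 0.3068 × 4 × 1 = 62.6 kips.
Bearing (0.375 in plate, F_u = 65 ksi): end bolts L_c = 1.25 − 0.6875/2 = 0.90625, R_n = min(1.2×0.90625×0.375×65, 2.4×0.625×0.375×65) = 26.508 kips/bolt; interior L_c = 1.875 − 0.6875 = 1.1875, R_n = 34.734 kips/bolt. φR_n = 0.75 × (1×26.508 + 3×34.734) = 98.0 kips.
Governing: min(62.6, 98.0) = 62.6 kips → bolt shear.

62.6 kips (bolt shear governs)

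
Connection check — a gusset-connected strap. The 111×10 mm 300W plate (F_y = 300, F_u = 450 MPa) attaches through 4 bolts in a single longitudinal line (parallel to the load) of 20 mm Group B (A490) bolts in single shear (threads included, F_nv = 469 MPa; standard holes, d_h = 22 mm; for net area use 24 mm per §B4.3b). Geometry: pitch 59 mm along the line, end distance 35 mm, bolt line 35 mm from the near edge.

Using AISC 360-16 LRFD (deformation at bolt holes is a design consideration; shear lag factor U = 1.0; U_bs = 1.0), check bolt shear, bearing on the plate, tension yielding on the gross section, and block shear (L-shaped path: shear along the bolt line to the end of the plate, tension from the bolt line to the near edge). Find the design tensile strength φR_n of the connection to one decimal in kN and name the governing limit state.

Bolt shear: A_b = π(20)²/4 = 314.16 mm². φR_n = 0.75 × 469 × 314.16 × 4 × 1 = 442.0 kN.
Bearing (10 mm plate, F_u = 450 MPa): end bolts L_c = 35 − 22/2 = 24, R_n = min(1.2×24×10×450, 2.4×20×10×450) = 129.6 kN/bolt; interior L_c = 59 − 22 = 37, R_n = 199.8 kN/bolt. φR_n = 0.75 × (1×129.6 + 3×199.8) = 546.8 kN.
Tension yield (gross): A_g = 111×10 = 1110 mm². φR_n = 0.90 × 300 × 1110 = 299.7 kN.
Block shear: shear path 1×[35+3×59] = 1×212 mm, A_gv = 2120, A_nv = 1×(212 − 3.5×24)×10 = 1280 mm²; tension to near edge: (35 − 0.5×24)×10 = 230 mm². R_n = min(0.6×450×1280, 0.6×300×2120) + 1.0×450×230 = min(345.6, 381.6) + 103.5 = 449.1 kN. φR_n = 0.75 × 449.1 = 336.8 kN.
Governing: min(442.0, 546.8, 299.7, 336.8) = 299.7 kN → gross-section yield.

299.7 kN (gross-section yield governs)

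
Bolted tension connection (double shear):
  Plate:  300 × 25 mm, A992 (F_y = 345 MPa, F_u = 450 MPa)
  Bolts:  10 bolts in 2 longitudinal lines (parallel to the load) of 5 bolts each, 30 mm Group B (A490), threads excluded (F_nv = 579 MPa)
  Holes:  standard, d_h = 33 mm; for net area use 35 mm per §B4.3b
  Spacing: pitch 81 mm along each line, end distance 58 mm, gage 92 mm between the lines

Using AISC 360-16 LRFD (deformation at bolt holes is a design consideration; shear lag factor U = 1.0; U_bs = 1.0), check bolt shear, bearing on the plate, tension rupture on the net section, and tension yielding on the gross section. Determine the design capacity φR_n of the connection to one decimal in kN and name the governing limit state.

Bolt shear: A_b = π(30)²/4 = 706.86 mm². φR_n = 0.75 × 579 × 706.86 × 10 × 2 = 6139.1 kN.
Bearing (25 mm plate, F_u = 450 MPa): end bolts L_c = 58 − 33/2 = 41.5, R_n = min(1.2×41.5×25×450, 2.4×30×25×450) = 560.25 kN/bolt; interior L_c = 81 − 33 = 48, R_n = 648 kN/bolt. φR_n = 0.75 × (2×560.25 + 8×648) = 4728.4 kN.
Tension rupture (net): A_n = (300 − 2×35)×25 = 5750 mm² (U = 1.0, A_e = A_n). φR_n = 0.75 × 450 × 5750 = 1940.6 kN.
Tension yield (gross): A_g = 300×25 = 7500 mm². φR_n = 0.90 × 345 × 7500 = 2328.8 kN.
Governing: min(6139.1, 4728.4, 1940.6, 2328.8) = 1940.6 kN → net-section rupture.

1940.6 kN (net-section rupture governs)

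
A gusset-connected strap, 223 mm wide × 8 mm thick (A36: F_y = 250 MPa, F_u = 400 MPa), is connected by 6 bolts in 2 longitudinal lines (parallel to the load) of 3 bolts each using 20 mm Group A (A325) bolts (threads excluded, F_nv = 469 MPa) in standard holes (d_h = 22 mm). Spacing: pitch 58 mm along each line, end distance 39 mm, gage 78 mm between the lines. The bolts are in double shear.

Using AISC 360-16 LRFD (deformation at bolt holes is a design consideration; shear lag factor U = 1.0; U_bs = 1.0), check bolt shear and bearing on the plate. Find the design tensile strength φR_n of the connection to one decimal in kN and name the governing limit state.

Bolt shear: A_b = π(20)²/4 = 314.16 mm². φR_n = 0.75 × 469 × 314.16 × 6 × 2 = 1326.1 kN.
Bearing (8 mm plate, F_u = 400 MPa): end bolts L_c = 39 − 22/2 = 28, R_n = min(1.2×28×8×400, 2.4×20×8×400) = 107.52 kN/bolt; interior L_c = 58 − 22 = 36, R_n = 138.24 kN/bolt. φR_n = 0.75 × (2×107.52 + 4×138.24) = 576.0 kN.
Governing: min(1326.1, 576.0) = 576.0 kN → bearing.

576.0 kN (bearing governs)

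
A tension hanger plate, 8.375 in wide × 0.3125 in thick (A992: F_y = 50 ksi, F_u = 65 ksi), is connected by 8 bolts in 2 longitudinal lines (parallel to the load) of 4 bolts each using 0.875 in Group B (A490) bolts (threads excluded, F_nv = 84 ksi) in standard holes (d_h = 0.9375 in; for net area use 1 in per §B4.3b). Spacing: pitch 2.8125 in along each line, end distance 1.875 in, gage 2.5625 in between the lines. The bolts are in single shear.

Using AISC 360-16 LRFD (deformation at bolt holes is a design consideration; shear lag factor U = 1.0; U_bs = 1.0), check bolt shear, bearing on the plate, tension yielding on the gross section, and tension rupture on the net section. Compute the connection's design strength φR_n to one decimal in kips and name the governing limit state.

Bolt shear: A_b = π(0.875)²/4 = 0.60132 in². φR_n = 0.75 × 84 × 0.60132 × 8 × 1 = 303.1 kips.
Bearing (0.3125 in plate, F_u = 65 ksi): end bolts L_c = 1.875 − 0.9375/2 = 1.40625, R_n = min(1.2×1.40625×0.3125×65, 2.4×0.875×0.3125×65) = 34.277 kips/bolt; interior L_c = 2.8125 − 0.9375 = 1.875, R_n = 42.656 kips/bolt. φR_n = 0.75 × (2×34.277 + 6×42.656) = 243.4 kips.
Tension yield (gross): A_g = 8.375×0.3125 = 2.6172 in². φR_n = 0.90 × 50 × 2.6172 = 117.8 kips.
Tension rupture (net): A_n = (8.375 − 2×1)×0.3125 = 1.9922 in² (U = 1.0, A_e = A_n). φR_n = 0.75 × 65 × 1.9922 = 97.1 kips.
Governing: min(303.1, 243.4, 117.8, 97.1) = 97.1 kips → net-section rupture.

97.1 kips (net-section rupture governs)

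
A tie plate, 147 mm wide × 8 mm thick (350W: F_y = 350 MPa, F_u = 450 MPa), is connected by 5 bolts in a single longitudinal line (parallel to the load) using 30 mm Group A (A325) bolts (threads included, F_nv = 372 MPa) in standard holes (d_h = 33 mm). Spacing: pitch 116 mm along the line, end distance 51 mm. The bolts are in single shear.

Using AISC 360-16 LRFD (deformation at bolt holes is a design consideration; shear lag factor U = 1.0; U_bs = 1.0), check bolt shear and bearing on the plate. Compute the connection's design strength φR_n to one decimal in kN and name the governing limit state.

Bolt shear: A_b = π(30)²/4 = 706.86 mm². φR_n = 0.75 × 372 × 706.86 × 5 × 1 = 986.1 kN.
Bearing (8 mm plate, F_u = 450 MPa): end bolts L_c = 51 − 33/2 = 34.5, R_n = min(1.2×34.5×8×450, 2.4×30×8×450) = 149.04 kN/bolt; interior L_c = 116 − 33 = 83, R_n = 259.2 kN/bolt. φR_n = 0.75 × (1×149.04 + 4×259.2) = 889.4 kN.
Governing: min(986.1, 889.4) = 889.4 kN → bearing.

889.4 kN (bearing governs)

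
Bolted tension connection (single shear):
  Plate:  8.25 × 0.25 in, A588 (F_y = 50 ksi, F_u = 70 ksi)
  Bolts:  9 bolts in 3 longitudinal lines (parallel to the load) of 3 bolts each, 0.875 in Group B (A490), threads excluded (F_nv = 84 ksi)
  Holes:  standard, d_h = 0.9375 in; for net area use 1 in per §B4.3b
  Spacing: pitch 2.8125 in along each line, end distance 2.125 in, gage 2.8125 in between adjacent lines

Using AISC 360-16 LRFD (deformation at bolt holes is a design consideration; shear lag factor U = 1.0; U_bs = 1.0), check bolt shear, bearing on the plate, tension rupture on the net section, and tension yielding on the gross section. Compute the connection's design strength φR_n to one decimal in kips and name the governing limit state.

Bolt shear: A_b = π(0.875)²/4 = 0.60132 in². φR_n = 0.75 × 84 × 0.60132 × 9 × 1 = 340.9 kips.
Bearing (0.25 in plate, F_u = 70 ksi): end bolts L_c = 2.125 − 0.9375/2 = 1.65625, R_n = min(1.2×1.65625×0.25×70, 2.4×0.875×0.25×70) = 34.781 kips/bolt; interior L_c = 2.8125 − 0.9375 = 1.875, R_n = 36.75 kips/bolt. φR_n = 0.75 × (3×34.781 + 6×36.75) = 243.6 kips.
Tension rupture (net): A_n = (8.25 − 3×1)×0.25 = 1.3125 in² (U = 1.0, A_e = A_n). φR_n = 0.75 × 70 × 1.3125 = 68.9 kips.
Tension yield (gross): A_g = 8.25×0.25 = 2.0625 in². φR_n = 0.90 × 50 × 2.0625 = 92.8 kips.
Governing: min(340.9, 243.6, 68.9, 92.8) = 68.9 kips → net-section rupture.

68.9 kips (net-section rupture governs)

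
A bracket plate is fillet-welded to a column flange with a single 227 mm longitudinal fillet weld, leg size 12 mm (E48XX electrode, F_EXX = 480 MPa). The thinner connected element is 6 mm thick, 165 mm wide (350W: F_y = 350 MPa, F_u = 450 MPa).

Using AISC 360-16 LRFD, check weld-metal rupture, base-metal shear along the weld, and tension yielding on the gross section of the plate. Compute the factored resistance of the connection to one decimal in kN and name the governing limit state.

275.8 kN (base-metal shear governs)

Weld metal: throat = 0.707×12 = 8.484 mm, L = 227 mm. φR_n = 0.75 × 0.6 × 480 × 8.484 × 227 = 416.0 kN.
Base metal shear (6 mm plate): yield φR_n = 1.0×0.6×350×6×227 = 286.0 kN; rupture φR_n = 0.75×0.6×450×6×227 = 275.8 kN; take 275.8 kN (rupture).
Tension yield (gross): A_g = 165×6 = 990 mm². φR_n = 0.90 × 350 × 990 = 311.9 kN.
Governing: min(416.0, 275.8, 311.9) = 275.8 kN → base-metal shear.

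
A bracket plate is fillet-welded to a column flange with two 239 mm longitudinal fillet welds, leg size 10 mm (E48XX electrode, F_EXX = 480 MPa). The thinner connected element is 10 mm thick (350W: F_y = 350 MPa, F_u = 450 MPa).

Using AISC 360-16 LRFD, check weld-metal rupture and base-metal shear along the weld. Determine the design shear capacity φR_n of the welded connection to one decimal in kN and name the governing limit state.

Weld metal: throat = 0.707×10 = 7.07 mm, L = 2×239 = 478 mm. φR_n = 0.75 × 0.6 × 480 × 7.07 × 478 = 730.0 kN.
Base metal shear (10 mm plate): yield φR_n = 1.0×0.6×350×10×478 = 1003.8 kN; rupture φR_n = 0.75×0.6×450×10×478 = 968.0 kN; take 968.0 kN (rupture).
Governing: min(730.0, 968.0) = 730.0 kN → weld metal.

730.0 kN (weld metal governs)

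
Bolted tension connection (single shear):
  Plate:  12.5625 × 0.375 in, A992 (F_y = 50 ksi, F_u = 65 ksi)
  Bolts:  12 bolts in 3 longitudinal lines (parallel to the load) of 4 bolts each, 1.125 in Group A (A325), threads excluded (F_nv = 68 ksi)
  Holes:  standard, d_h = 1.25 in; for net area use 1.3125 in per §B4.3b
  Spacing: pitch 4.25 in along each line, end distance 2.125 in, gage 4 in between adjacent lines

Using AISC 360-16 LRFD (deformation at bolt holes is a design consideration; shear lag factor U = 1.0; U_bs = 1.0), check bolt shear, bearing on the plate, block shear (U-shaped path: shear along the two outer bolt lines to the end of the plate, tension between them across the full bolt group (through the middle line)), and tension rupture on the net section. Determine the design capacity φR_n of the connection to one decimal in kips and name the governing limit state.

Bolt shear: A_b = π(1.125)²/4 = 0.99402 in². φR_n = 0.75 × 68 × 0.99402 × 12 × 1 = 608.3 kips.
Bearing (0.375 in plate, F_u = 65 ksi): end bolts L_c = 2.125 − 1.25/2 = 1.5, R_n = min(1.2×1.5×0.375×65, 2.4×1.125×0.375×65) = 43.875 kips/bolt; interior L_c = 4.25 − 1.25 = 3, R_n = 65.813 kips/bolt. φR_n = 0.75 × (3×43.875 + 9×65.813) = 543.0 kips.
Block shear: shear path 2×[2.125+3×4.25] = 2×14.875 in, A_gv = 11.156, A_nv = 2×(14.875 − 3.5×1.3125)×0.375 = 7.7109 in²; tension across gage: (8 − 2×1.3125)×0.375 = 2.0156 in². R_n = min(0.6×65×7.7109, 0.6×50×11.156) + 1.0×65×2.0156 = min(300.73, 334.68) + 131.01 = 431.74 kips. φR_n = 0.75 × 431.74 = 323.8 kips.
Tension rupture (net): A_n = (12.5625 − 3×1.3125)×0.375 = 3.2344 in² (U = 1.0, A_e = A_n). φR_n = 0.75 × 65 × 3.2344 = 157.7 kips.
Governing: min(608.3, 543.0, 323.8, 157.7) = 157.7 kips → net-section rupture.

157.7 kips (net-section rupture governs)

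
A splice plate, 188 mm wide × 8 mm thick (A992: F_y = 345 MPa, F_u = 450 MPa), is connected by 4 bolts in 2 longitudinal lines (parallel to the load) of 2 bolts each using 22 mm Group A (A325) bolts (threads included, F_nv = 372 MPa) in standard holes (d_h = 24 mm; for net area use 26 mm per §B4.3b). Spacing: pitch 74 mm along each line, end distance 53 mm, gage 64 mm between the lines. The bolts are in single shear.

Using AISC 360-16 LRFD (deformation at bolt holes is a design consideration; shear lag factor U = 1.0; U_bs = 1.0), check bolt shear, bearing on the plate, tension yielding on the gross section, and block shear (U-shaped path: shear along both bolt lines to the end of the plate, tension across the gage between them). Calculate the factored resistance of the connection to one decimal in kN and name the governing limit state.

Bolt shear: A_b = π(22)²/4 = 380.13 mm². φR_n = 0.75 × 372 × 380.13 × 4 × 1 = 424.2 kN.
Bearing (8 mm plate, F_u = 450 MPa): end bolts L_c = 53 − 24/2 = 41, R_n = min(1.2×41×8×450, 2.4×22×8×450) = 177.12 kN/bolt; interior L_c = 74 − 24 = 50, R_n = 190.08 kN/bolt. φR_n = 0.75 × (2×177.12 + 2×190.08) = 550.8 kN.
Tension yield (gross): A_g = 188×8 = 1504 mm². φR_n = 0.90 × 345 × 1504 = 467.0 kN.
Block shear: shear path 2×[53+1×74] = 2×127 mm, A_gv = 2032, A_nv = 2×(127 − 1.5×26)×8 = 1408 mm²; tension across gage: (64 − 1×26)×8 = 304 mm². R_n = min(0.6×450×1408, 0.6×345×2032) + 1.0×450×304 = min(380.16, 420.62) + 136.8 = 516.96 kN. φR_n = 0.75 × 516.96 = 387.7 kN.
Governing: min(424.2, 550.8, 467.0, 387.7) = 387.7 kN → block shear.

387.7 kN (block shear governs)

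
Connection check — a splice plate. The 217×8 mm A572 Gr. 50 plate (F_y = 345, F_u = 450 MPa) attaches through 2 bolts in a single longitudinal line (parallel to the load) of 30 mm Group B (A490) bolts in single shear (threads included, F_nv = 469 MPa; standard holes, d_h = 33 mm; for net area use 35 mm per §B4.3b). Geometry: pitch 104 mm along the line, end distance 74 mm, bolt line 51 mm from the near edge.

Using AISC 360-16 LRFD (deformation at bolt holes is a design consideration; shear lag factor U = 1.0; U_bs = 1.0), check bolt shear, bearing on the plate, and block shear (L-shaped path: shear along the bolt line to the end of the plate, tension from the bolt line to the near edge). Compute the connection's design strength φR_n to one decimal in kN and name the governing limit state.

Bolt shear: A_b = π(30)²/4 = 706.86 mm². φR_n = 0.75 × 469 × 706.86 × 2 × 1 = 497.3 kN.
Bearing (8 mm plate, F_u = 450 MPa): end bolts L_c = 74 − 33/2 = 57.5, R_n = min(1.2×57.5×8×450, 2.4×30×8×450) = 248.4 kN/bolt; interior L_c = 104 − 33 = 71, R_n = 259.2 kN/bolt. φR_n = 0.75 × (1×248.4 + 1×259.2) = 380.7 kN.
Block shear: shear path 1×[74+1×104] = 1×178 mm, A_gv = 1424, A_nv = 1×(178 − 1.5×35)×8 = 1004 mm²; tension to near edge: (51 − 0.5×35)×8 = 268 mm². R_n = min(0.6×450×1004, 0.6×345×1424) + 1.0×450×268 = min(271.08, 294.77) + 120.6 = 391.68 kN. φR_n = 0.75 × 391.68 = 293.8 kN.
Governing: min(497.3, 380.7, 293.8) = 293.8 kN → block shear.

293.8 kN (block shear governs)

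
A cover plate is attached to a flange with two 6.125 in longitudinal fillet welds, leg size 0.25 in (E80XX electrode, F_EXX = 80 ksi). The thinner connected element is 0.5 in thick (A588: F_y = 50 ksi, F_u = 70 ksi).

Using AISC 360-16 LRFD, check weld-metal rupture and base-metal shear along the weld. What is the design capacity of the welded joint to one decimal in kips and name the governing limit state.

77.9 kips (weld metal governs)

Weld metal: throat = 0.707×0.25 = 0.17675 in, L = 2×6.125 = 12.25 in. φR_n = 0.75 × 0.6 × 80 × 0.17675 × 12.25 = 77.9 kips.
Base metal shear (0.5 in plate): yield φR_n = 1.0×0.6×50×0.5×12.25 = 183.8 kips; rupture φR_n = 0.75×0.6×70×0.5×12.25 = 192.9 kips; take 183.8 kips (yield).
Governing: min(77.9, 183.8) = 77.9 kips → weld metal.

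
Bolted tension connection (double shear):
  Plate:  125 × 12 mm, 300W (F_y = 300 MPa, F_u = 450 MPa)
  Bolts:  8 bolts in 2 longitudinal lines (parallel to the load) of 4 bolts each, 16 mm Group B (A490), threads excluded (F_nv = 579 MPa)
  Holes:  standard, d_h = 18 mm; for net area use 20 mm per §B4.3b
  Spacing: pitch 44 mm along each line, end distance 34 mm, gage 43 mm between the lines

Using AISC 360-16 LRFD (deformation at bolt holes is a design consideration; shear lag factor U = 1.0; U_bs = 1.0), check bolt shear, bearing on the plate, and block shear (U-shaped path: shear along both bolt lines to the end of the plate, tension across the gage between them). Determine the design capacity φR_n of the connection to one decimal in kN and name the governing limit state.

559.7 kN (block shear governs)

Bolt shear: A_b = π(16)²/4 = 201.06 mm². φR_n = 0.75 × 579 × 201.06 × 8 × 2 = 1397.0 kN.
Bearing (12 mm plate, F_u = 450 MPa): end bolts L_c = 34 − 18/2 = 25, R_n = min(1.2×25×12×450, 2.4×16×12×450) = 162 kN/bolt; interior L_c = 44 − 18 = 26, R_n = 168.48 kN/bolt. φR_n = 0.75 × (2×162 + 6×168.48) = 1001.2 kN.
Block shear: shear path 2×[34+3×44] = 2×166 mm, A_gv = 3984, A_nv = 2×(166 − 3.5×20)×12 = 2304 mm²; tension across gage: (43 − 1×20)×12 = 276 mm². R_n = min(0.6×450×2304, 0.6×300×3984) + 1.0×450×276 = min(622.08, 717.12) + 124.2 = 746.28 kN. φR_n = 0.75 × 746.28 = 559.7 kN.
Governing: min(1397.0, 1001.2, 559.7) = 559.7 kN → block shear.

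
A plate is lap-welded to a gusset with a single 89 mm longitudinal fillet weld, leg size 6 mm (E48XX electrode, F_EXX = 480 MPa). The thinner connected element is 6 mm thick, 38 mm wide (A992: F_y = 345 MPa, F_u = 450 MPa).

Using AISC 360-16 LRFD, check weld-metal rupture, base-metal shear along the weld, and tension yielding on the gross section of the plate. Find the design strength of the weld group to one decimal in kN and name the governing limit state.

Weld metal: throat = 0.707×6 = 4.242 mm, L = 89 mm. φR_n = 0.75 × 0.6 × 480 × 4.242 × 89 = 81.5 kN.
Base metal shear (6 mm plate): yield φR_n = 1.0×0.6×345×6×89 = 110.5 kN; rupture φR_n = 0.75×0.6×450×6×89 = 108.1 kN; take 108.1 kN (rupture).
Tension yield (gross): A_g = 38×6 = 228 mm². φR_n = 0.90 × 345 × 228 = 70.8 kN.
Governing: min(81.5, 108.1, 70.8) = 70.8 kN → gross-section yield.

70.8 kN (gross-section yield governs)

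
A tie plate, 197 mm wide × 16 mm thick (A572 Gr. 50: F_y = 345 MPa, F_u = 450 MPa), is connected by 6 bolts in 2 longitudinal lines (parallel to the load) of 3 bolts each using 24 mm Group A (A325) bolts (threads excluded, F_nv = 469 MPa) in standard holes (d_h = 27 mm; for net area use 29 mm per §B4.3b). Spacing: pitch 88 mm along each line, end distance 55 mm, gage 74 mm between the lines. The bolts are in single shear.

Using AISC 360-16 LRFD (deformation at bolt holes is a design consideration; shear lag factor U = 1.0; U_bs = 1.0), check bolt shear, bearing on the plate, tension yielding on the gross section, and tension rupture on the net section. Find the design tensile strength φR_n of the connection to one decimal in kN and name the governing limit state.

750.6 kN (net-section rupture governs)

Bolt shear: A_b = π(24)²/4 = 452.39 mm². φR_n = 0.75 × 469 × 452.39 × 6 × 1 = 954.8 kN.
Bearing (16 mm plate, F_u = 450 MPa): end bolts L_c = 55 − 27/2 = 41.5, R_n = min(1.2×41.5×16×450, 2.4×24×16×450) = 358.56 kN/bolt; interior L_c = 88 − 27 = 61, R_n = 414.72 kN/bolt. φR_n = 0.75 × (2×358.56 + 4×414.72) = 1782.0 kN.
Tension yield (gross): A_g = 197×16 = 3152 mm². φR_n = 0.90 × 345 × 3152 = 978.7 kN.
Tension rupture (net): A_n = (197 − 2×29)×16 = 2224 mm² (U = 1.0, A_e = A_n). φR_n = 0.75 × 450 × 2224 = 750.6 kN.
Governing: min(954.8, 1782.0, 978.7, 750.6) = 750.6 kN → net-section rupture.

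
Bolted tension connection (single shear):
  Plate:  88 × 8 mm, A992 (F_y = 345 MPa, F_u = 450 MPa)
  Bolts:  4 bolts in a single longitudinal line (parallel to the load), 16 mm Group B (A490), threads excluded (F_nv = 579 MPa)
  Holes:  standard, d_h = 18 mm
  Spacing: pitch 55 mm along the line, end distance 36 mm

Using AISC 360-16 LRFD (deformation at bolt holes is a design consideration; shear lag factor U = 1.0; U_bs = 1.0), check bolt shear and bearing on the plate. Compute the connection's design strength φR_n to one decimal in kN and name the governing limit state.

Bolt shear: A_b = π(16)²/4 = 201.06 mm². φR_n = 0.75 × 579 × 201.06 × 4 × 1 = 349.2 kN.
Bearing (8 mm plate, F_u = 450 MPa): end bolts L_c = 36 − 18/2 = 27, R_n = min(1.2×27×8×450, 2.4×16×8×450) = 116.64 kN/bolt; interior L_c = 55 − 18 = 37, R_n = 138.24 kN/bolt. φR_n = 0.75 × (1×116.64 + 3×138.24) = 398.5 kN.
Governing: min(349.2, 398.5) = 349.2 kN → bolt shear.

349.2 kN (bolt shear governs)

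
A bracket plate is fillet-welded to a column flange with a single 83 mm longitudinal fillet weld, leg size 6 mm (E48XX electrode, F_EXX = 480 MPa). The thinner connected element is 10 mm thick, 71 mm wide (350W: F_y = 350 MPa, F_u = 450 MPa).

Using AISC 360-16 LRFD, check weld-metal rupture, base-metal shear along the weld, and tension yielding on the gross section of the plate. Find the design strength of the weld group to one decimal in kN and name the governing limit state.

Weld metal: throat = 0.707×6 = 4.242 mm, L = 83 mm. φR_n = 0.75 × 0.6 × 480 × 4.242 × 83 = 76.1 kN.
Base metal shear (10 mm plate): yield φR_n = 1.0×0.6×350×10×83 = 174.3 kN; rupture φR_n = 0.75×0.6×450×10×83 = 168.1 kN; take 168.1 kN (rupture).
Tension yield (gross): A_g = 71×10 = 710 mm². φR_n = 0.90 × 350 × 710 = 223.7 kN.
Governing: min(76.1, 168.1, 223.7) = 76.1 kN → weld metal.

76.1 kN (weld metal governs)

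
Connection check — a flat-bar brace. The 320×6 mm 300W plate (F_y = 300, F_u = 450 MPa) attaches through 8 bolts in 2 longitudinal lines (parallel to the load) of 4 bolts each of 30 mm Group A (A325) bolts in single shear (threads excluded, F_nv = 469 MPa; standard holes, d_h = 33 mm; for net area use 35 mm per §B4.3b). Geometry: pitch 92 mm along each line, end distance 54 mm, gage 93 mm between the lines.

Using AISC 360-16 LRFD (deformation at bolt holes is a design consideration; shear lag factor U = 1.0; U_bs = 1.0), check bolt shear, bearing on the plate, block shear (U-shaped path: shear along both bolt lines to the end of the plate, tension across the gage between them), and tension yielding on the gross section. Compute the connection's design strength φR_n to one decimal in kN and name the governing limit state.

Bolt shear: A_b = π(30)²/4 = 706.86 mm². φR_n = 0.75 × 469 × 706.86 × 8 × 1 = 1989.1 kN.
Bearing (6 mm plate, F_u = 450 MPa): end bolts L_c = 54 − 33/2 = 37.5, R_n = min(1.2×37.5×6×450, 2.4×30×6×450) = 121.5 kN/bolt; interior L_c = 92 − 33 = 59, R_n = 191.16 kN/bolt. φR_n = 0.75 × (2×121.5 + 6×191.16) = 1042.5 kN.
Block shear: shear path 2×[54+3×92] = 2×330 mm, A_gv = 3960, A_nv = 2×(330 − 3.5×35)×6 = 2490 mm²; tension across gage: (93 − 1×35)×6 = 348 mm². R_n = min(0.6×450×2490, 0.6×300×3960) + 1.0×450×348 = min(672.3, 712.8) + 156.6 = 828.9 kN. φR_n = 0.75 × 828.9 = 621.7 kN.
Tension yield (gross): A_g = 320×6 = 1920 mm². φR_n = 0.90 × 300 × 1920 = 518.4 kN.
Governing: min(1989.1, 1042.5, 621.7, 518.4) = 518.4 kN → gross-section yield.

518.4 kN (gross-section yield governs)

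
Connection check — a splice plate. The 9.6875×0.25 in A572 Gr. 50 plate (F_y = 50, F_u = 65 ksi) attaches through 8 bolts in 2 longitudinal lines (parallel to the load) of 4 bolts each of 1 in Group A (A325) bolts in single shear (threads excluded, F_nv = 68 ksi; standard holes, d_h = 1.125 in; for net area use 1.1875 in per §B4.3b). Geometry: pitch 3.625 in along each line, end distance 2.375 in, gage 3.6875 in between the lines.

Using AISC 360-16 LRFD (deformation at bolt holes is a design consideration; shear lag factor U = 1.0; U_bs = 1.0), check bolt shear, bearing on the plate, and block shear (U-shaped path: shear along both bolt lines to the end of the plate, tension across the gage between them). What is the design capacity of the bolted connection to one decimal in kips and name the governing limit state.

Bolt shear: A_b = π(1)²/4 = 0.7854 in². φR_n = 0.75 × 68 × 0.7854 × 8 × 1 = 320.4 kips.
Bearing (0.25 in plate, F_u = 65 ksi): end bolts L_c = 2.375 − 1.125/2 = 1.8125, R_n = min(1.2×1.8125×0.25×65, 2.4×1×0.25×65) = 35.344 kips/bolt; interior L_c = 3.625 − 1.125 = 2.5, R_n = 39 kips/bolt. φR_n = 0.75 × (2×35.344 + 6×39) = 228.5 kips.
Block shear: shear path 2×[2.375+3×3.625] = 2×13.25 in, A_gv = 6.625, A_nv = 2×(13.25 − 3.5×1.1875)×0.25 = 4.5469 in²; tension across gage: (3.6875 − 1×1.1875)×0.25 = 0.625 in². R_n = min(0.6×65×4.5469, 0.6×50×6.625) + 1.0×65×0.625 = min(177.33, 198.75) + 40.625 = 217.96 kips. φR_n = 0.75 × 217.96 = 163.5 kips.
Governing: min(320.4, 228.5, 163.5) = 163.5 kips → block shear.

163.5 kips (block shear governs)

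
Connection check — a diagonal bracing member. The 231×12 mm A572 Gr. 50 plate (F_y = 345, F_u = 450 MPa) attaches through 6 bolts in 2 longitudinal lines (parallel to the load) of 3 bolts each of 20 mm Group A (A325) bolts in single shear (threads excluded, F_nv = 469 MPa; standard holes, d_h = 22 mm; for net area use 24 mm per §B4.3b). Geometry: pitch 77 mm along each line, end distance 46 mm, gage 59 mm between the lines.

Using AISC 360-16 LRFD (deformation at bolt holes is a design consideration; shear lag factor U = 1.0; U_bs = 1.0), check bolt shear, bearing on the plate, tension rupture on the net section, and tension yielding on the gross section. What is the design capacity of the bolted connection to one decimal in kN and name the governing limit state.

663.0 kN (bolt shear governs)

Bolt shear: A_b = π(20)²/4 = 314.16 mm². φR_n = 0.75 × 469 × 314.16 × 6 × 1 = 663.0 kN.
Bearing (12 mm plate, F_u = 450 MPa): end bolts L_c = 46 − 22/2 = 35, R_n = min(1.2×35×12×450, 2.4×20×12×450) = 226.8 kN/bolt; interior L_c = 77 − 22 = 55, R_n = 259.2 kN/bolt. φR_n = 0.75 × (2×226.8 + 4×259.2) = 1117.8 kN.
Tension rupture (net): A_n = (231 − 2×24)×12 = 2196 mm² (U = 1.0, A_e = A_n). φR_n = 0.75 × 450 × 2196 = 741.2 kN.
Tension yield (gross): A_g = 231×12 = 2772 mm². φR_n = 0.90 × 345 × 2772 = 860.7 kN.
Governing: min(663.0, 1117.8, 741.2, 860.7) = 663.0 kN → bolt shear.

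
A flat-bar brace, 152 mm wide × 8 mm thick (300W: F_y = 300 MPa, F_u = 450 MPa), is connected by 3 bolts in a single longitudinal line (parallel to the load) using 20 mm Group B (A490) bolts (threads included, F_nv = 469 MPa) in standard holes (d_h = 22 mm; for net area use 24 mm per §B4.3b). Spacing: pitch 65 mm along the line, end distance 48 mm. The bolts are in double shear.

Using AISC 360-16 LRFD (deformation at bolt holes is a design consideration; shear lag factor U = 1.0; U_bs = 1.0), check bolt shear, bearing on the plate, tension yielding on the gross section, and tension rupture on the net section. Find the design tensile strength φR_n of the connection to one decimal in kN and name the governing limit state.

Bolt shear: A_b = π(20)²/4 = 314.16 mm². φR_n = 0.75 × 469 × 314.16 × 3 × 2 = 663.0 kN.
Bearing (8 mm plate, F_u = 450 MPa): end bolts L_c = 48 − 22/2 = 37, R_n = min(1.2×37×8×450, 2.4×20×8×450) = 159.84 kN/bolt; interior L_c = 65 − 22 = 43, R_n = 172.8 kN/bolt. φR_n = 0.75 × (1×159.84 + 2×172.8) = 379.1 kN.
Tension yield (gross): A_g = 152×8 = 1216 mm². φR_n = 0.90 × 300 × 1216 = 328.3 kN.
Tension rupture (net): A_n = (152 − 1×24)×8 = 1024 mm² (U = 1.0, A_e = A_n). φR_n = 0.75 × 450 × 1024 = 345.6 kN.
Governing: min(663.0, 379.1, 328.3, 345.6) = 328.3 kN → gross-section yield.

328.3 kN (gross-section yield governs)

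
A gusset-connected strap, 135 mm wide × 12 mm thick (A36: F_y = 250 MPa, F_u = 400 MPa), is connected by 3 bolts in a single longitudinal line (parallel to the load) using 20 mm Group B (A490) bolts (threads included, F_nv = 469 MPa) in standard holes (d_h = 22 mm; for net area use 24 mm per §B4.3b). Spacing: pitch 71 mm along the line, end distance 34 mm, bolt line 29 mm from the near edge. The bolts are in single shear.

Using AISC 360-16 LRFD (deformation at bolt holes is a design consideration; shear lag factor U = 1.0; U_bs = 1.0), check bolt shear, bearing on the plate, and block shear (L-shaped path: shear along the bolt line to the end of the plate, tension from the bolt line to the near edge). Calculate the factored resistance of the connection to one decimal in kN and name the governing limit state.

Bolt shear: A_b = π(20)²/4 = 314.16 mm². φR_n = 0.75 × 469 × 314.16 × 3 × 1 = 331.5 kN.
Bearing (12 mm plate, F_u = 400 MPa): end bolts L_c = 34 − 22/2 = 23, R_n = min(1.2×23×12×400, 2.4×20×12×400) = 132.48 kN/bolt; interior L_c = 71 − 22 = 49, R_n = 230.4 kN/bolt. φR_n = 0.75 × (1×132.48 + 2×230.4) = 445.0 kN.
Block shear: shear path 1×[34+2×71] = 1×176 mm, A_gv = 2112, A_nv = 1×(176 − 2.5×24)×12 = 1392 mm²; tension to near edge: (29 − 0.5×24)×12 = 204 mm². R_n = min(0.6×400×1392, 0.6×250×2112) + 1.0×400×204 = min(334.08, 316.8) + 81.6 = 398.4 kN. φR_n = 0.75 × 398.4 = 298.8 kN.
Governing: min(331.5, 445.0, 298.8) = 298.8 kN → block shear.

298.8 kN (block shear governs)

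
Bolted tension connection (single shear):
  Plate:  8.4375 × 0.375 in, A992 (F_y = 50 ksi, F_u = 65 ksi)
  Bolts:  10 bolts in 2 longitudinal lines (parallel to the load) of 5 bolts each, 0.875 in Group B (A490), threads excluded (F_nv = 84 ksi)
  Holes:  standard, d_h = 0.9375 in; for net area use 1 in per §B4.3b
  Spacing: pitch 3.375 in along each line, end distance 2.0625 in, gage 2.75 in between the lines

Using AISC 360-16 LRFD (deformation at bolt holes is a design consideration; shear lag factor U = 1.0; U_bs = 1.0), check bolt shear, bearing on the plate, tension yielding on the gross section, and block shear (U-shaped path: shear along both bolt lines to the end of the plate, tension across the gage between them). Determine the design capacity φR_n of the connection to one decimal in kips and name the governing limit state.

142.4 kips (gross-section yield governs)

Bolt shear: A_b = π(0.875)²/4 = 0.60132 in². φR_n = 0.75 × 84 × 0.60132 × 10 × 1 = 378.8 kips.
Bearing (0.375 in plate, F_u = 65 ksi): end bolts L_c = 2.0625 − 0.9375/2 = 1.59375, R_n = min(1.2×1.59375×0.375×65, 2.4×0.875×0.375×65) = 46.617 kips/bolt; interior L_c = 3.375 − 0.9375 = 2.4375, R_n = 51.188 kips/bolt. φR_n = 0.75 × (2×46.617 + 8×51.188) = 377.1 kips.
Tension yield (gross): A_g = 8.4375×0.375 = 3.1641 in². φR_n = 0.90 × 50 × 3.1641 = 142.4 kips.
Block shear: shear path 2×[2.0625+4×3.375] = 2×15.5625 in, A_gv = 11.672, A_nv = 2×(15.5625 − 4.5×1)×0.375 = 8.2969 in²; tension across gage: (2.75 − 1×1)×0.375 = 0.65625 in². R_n = min(0.6×65×8.2969, 0.6×50×11.672) + 1.0×65×0.65625 = min(323.58, 350.16) + 42.656 = 366.24 kips. φR_n = 0.75 × 366.24 = 274.7 kips.
Governing: min(378.8, 377.1, 142.4, 274.7) = 142.4 kips → gross-section yield.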